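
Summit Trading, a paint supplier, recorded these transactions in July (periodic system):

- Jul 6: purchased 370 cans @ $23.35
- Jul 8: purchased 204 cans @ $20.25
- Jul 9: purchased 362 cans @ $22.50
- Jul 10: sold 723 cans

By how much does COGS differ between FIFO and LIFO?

FIFO COGS: 370 @ $23.35 + 204 @ $20.25 + 149 @ $22.50 = $16,123.00
LIFO COGS: 362 @ $22.50 + 204 @ $20.25 + 157 @ $23.35 = $15,941.95
Difference = |$16,123.00 − $15,941.95| = $181.05

$181.05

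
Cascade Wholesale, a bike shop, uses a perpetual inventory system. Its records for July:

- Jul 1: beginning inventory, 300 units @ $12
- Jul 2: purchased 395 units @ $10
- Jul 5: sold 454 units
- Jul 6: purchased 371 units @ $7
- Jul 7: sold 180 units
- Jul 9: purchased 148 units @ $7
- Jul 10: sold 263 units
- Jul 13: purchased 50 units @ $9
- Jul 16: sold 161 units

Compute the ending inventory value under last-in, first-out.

Ending inventory = $2,472

Jul 5, 454 sold [LIFO — newest first]: 395 @ $10 + 59 @ $12 = $4,658
Jul 7, 180 sold [LIFO — newest first]: 180 @ $7 = $1,260
Jul 10, 263 sold [LIFO — newest first]: 148 @ $7 + 115 @ $7 = $1,841
Jul 16, 161 sold [LIFO — newest first]: 50 @ $9 + 76 @ $7 + 35 @ $12 = $1,402
Total COGS = $4,658 + $1,260 + $1,841 + $1,402 = $9,161
Ending inventory: 206 @ $12 = $2,472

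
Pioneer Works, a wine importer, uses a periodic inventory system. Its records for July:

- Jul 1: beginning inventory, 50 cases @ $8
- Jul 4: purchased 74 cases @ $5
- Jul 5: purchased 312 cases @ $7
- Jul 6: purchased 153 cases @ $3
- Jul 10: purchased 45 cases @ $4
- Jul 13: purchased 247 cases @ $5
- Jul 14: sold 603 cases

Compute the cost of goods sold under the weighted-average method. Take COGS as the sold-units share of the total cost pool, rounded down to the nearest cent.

Jul 14, sell 603: 603/881 × $4,828.00 → $3,304.52
Ending inventory (cost pool remaining) = $1,523.48

COGS = $3,304.52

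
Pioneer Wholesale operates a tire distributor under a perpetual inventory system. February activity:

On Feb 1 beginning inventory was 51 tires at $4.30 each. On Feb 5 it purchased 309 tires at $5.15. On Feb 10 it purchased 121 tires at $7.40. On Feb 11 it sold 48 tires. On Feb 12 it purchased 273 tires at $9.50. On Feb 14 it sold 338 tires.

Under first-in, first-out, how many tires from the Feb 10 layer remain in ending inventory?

Feb 11, 48 sold [FIFO — oldest first]: 48 @ $4.30 = $206.40
Feb 14, 338 sold [FIFO — oldest first]: 3 @ $4.30 + 309 @ $5.15 + 26 @ $7.40 = $1,796.65
Total COGS = $206.40 + $1,796.65 = $2,003.05
Ending inventory: 95 @ $7.40 + 273 @ $9.50 = $3,296.50

95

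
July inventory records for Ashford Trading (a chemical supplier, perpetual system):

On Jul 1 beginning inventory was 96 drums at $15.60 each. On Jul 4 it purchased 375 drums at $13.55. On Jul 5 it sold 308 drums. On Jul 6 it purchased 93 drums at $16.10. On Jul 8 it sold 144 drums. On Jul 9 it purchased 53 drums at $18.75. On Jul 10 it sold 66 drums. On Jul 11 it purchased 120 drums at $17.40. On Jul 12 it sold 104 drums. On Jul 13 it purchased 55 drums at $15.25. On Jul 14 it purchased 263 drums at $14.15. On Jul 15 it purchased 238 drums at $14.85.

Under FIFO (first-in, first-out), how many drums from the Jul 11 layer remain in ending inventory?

115

Jul 5, 308 sold [FIFO — oldest first]: 96 @ $15.60 + 212 @ $13.55 = $4,370.20
Jul 8, 144 sold [FIFO — oldest first]: 144 @ $13.55 = $1,951.20
Jul 10, 66 sold [FIFO — oldest first]: 19 @ $13.55 + 47 @ $16.10 = $1,014.15
Jul 12, 104 sold [FIFO — oldest first]: 46 @ $16.10 + 53 @ $18.75 + 5 @ $17.40 = $1,821.35
Total COGS = $4,370.20 + $1,951.20 + $1,014.15 + $1,821.35 = $9,156.90
Ending inventory: 115 @ $17.40 + 55 @ $15.25 + 263 @ $14.15 + 238 @ $14.85 = $10,095.50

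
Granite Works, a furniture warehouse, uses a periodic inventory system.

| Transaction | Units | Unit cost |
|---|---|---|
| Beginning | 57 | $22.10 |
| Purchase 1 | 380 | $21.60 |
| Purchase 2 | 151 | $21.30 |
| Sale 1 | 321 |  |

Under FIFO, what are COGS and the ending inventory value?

Sale 1 (321) [FIFO — oldest first]: 57 @ $22.10 + 264 @ $21.60 = $6,962.10
Ending inventory: 116 @ $21.60 + 151 @ $21.30 = $5,721.90
Check: goods available $12,684.00 = COGS $6,962.10 + ending $5,721.90

COGS = $6,962.10; ending inventory = $5,721.90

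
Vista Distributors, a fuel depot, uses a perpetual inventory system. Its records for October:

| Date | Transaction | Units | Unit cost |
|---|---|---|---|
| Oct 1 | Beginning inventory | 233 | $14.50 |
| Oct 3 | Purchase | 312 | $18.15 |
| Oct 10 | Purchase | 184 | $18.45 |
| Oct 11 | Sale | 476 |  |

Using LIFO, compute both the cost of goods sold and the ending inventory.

COGS = $8,694.60; ending inventory = $3,741.50

Oct 11, 476 sold [LIFO — newest first]: 184 @ $18.45 + 292 @ $18.15 = $8,694.60
Ending inventory: 233 @ $14.50 + 20 @ $18.15 = $3,741.50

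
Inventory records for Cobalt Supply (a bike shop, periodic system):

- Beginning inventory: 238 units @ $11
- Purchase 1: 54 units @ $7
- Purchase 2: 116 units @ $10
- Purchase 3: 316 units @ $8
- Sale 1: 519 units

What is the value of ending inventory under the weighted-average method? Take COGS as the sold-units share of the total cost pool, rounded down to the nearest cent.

Ending inventory = $1,892.57

Sale 1, sell 519: 519/724 × $6,684.00 → $4,791.43
Ending inventory (cost pool remaining) = $1,892.57
Check: goods available $6,684.00 = COGS $4,791.43 + ending $1,892.57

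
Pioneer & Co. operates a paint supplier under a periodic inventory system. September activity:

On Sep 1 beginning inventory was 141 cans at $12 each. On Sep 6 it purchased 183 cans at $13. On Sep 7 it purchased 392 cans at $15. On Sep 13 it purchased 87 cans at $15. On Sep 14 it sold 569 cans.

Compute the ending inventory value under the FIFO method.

Ending inventory = $3,510

Sep 14, 569 sold [FIFO — oldest first]: 141 @ $12 + 183 @ $13 + 245 @ $15 = $7,746
Ending inventory: 147 @ $15 + 87 @ $15 = $3,510
Check: goods available $11,256 = COGS $7,746 + ending $3,510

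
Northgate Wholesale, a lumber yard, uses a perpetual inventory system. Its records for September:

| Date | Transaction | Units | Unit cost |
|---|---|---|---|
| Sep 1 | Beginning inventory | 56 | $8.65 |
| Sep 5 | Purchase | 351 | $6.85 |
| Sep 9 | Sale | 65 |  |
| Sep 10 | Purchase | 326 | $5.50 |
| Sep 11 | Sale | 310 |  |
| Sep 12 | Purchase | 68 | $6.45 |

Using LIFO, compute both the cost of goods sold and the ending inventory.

COGS = $2,150.25; ending inventory = $2,970.10

Sep 9, 65 sold [LIFO — newest first]: 65 @ $6.85 = $445.25
Sep 11, 310 sold [LIFO — newest first]: 310 @ $5.50 = $1,705.00
Total COGS = $445.25 + $1,705.00 = $2,150.25
Ending inventory: 56 @ $8.65 + 286 @ $6.85 + 16 @ $5.50 + 68 @ $6.45 = $2,970.10
Check: goods available $5,120.35 = COGS $2,150.25 + ending $2,970.10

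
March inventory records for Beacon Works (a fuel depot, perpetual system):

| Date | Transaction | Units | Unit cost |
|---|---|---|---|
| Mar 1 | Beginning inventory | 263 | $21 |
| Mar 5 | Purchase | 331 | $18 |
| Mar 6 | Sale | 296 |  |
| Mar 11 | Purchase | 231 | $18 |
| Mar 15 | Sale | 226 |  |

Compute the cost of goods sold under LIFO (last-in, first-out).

Mar 6, 296 sold [LIFO — newest first]: 296 @ $18 = $5,328
Mar 15, 226 sold [LIFO — newest first]: 226 @ $18 = $4,068
Total COGS = $5,328 + $4,068 = $9,396
Ending inventory: 263 @ $21 + 35 @ $18 + 5 @ $18 = $6,243
Check: goods available $15,639 = COGS $9,396 + ending $6,243

COGS = $9,396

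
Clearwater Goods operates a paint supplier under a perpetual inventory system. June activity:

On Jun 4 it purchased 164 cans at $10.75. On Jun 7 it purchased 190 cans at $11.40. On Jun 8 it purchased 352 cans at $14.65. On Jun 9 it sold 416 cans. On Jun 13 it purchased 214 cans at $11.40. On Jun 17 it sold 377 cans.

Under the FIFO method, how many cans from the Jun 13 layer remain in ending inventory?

127

Jun 9, 416 sold [FIFO — oldest first]: 164 @ $10.75 + 190 @ $11.40 + 62 @ $14.65 = $4,837.30
Jun 17, 377 sold [FIFO — oldest first]: 290 @ $14.65 + 87 @ $11.40 = $5,240.30
Total COGS = $4,837.30 + $5,240.30 = $10,077.60
Ending inventory: 127 @ $11.40 = $1,447.80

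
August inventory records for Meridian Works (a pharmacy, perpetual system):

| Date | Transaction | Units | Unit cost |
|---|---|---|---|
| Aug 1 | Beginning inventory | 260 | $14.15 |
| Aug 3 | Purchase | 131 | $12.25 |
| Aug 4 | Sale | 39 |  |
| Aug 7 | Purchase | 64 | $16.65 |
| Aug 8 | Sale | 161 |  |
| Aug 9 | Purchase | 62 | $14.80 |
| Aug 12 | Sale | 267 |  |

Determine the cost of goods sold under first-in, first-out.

COGS = $6,526.95

Aug 4, 39 sold [FIFO — oldest first]: 39 @ $14.15 = $551.85
Aug 8, 161 sold [FIFO — oldest first]: 161 @ $14.15 = $2,278.15
Aug 12, 267 sold [FIFO — oldest first]: 60 @ $14.15 + 131 @ $12.25 + 64 @ $16.65 + 12 @ $14.80 = $3,696.95
Total COGS = $551.85 + $2,278.15 + $3,696.95 = $6,526.95
Ending inventory: 50 @ $14.80 = $740.00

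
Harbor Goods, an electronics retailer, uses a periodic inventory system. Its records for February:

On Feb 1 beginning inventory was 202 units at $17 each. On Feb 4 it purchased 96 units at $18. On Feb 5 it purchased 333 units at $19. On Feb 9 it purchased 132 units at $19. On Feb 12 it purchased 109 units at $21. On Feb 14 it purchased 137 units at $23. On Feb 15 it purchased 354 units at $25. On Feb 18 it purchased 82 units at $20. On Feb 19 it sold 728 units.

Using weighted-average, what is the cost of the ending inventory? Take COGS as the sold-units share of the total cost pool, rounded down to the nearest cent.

Ending inventory = $14,849.60

Feb 19, sell 728: 728/1445 × $29,927.00 → $15,077.40
Ending inventory (cost pool remaining) = $14,849.60
Check: goods available $29,927.00 = COGS $15,077.40 + ending $14,849.60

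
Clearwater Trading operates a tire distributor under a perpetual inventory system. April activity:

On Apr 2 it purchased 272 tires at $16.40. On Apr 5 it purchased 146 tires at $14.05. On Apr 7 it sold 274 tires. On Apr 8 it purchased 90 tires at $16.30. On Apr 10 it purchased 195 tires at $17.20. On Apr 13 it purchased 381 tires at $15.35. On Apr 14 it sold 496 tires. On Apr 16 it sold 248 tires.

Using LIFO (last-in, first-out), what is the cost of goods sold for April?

Apr 7, 274 sold [LIFO — newest first]: 146 @ $14.05 + 128 @ $16.40 = $4,150.50
Apr 14, 496 sold [LIFO — newest first]: 381 @ $15.35 + 115 @ $17.20 = $7,826.35
Apr 16, 248 sold [LIFO — newest first]: 80 @ $17.20 + 90 @ $16.30 + 78 @ $16.40 = $4,122.20
Total COGS = $4,150.50 + $7,826.35 + $4,122.20 = $16,099.05
Ending inventory: 66 @ $16.40 = $1,082.40
Check: goods available $17,181.45 = COGS $16,099.05 + ending $1,082.40

COGS = $16,099.05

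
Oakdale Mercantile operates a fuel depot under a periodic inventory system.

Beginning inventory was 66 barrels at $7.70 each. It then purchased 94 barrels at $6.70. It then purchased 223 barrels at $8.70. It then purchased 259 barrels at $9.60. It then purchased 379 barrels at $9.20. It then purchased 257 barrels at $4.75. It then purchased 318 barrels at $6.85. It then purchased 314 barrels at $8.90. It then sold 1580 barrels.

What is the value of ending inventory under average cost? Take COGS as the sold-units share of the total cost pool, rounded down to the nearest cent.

Sale 1, sell 1580: 1580/1910 × $15,244.95 → $12,611.00
Ending inventory (cost pool remaining) = $2,633.95

Ending inventory = $2,633.95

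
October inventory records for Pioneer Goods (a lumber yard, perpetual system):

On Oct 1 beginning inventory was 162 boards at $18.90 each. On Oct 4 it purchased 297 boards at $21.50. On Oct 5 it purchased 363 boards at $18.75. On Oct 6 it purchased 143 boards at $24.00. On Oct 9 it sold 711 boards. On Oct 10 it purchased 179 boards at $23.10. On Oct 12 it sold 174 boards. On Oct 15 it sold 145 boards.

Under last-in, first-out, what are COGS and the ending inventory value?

COGS = $21,665.85; ending inventory = $2,154.60

Oct 9, 711 sold [LIFO — newest first]: 143 @ $24.00 + 363 @ $18.75 + 205 @ $21.50 = $14,645.75
Oct 12, 174 sold [LIFO — newest first]: 174 @ $23.10 = $4,019.40
Oct 15, 145 sold [LIFO — newest first]: 5 @ $23.10 + 92 @ $21.50 + 48 @ $18.90 = $3,000.70
Total COGS = $14,645.75 + $4,019.40 + $3,000.70 = $21,665.85
Ending inventory: 114 @ $18.90 = $2,154.60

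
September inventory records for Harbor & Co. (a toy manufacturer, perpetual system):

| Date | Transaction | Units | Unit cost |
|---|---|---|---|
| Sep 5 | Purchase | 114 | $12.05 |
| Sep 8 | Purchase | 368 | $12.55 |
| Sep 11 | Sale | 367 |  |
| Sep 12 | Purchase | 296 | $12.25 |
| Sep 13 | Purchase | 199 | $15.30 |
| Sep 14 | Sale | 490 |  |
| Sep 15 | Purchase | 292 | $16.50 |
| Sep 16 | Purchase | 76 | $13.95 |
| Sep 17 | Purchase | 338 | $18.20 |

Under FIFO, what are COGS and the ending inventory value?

Sep 11, 367 sold [FIFO — oldest first]: 114 @ $12.05 + 253 @ $12.55 = $4,548.85
Sep 14, 490 sold [FIFO — oldest first]: 115 @ $12.55 + 296 @ $12.25 + 79 @ $15.30 = $6,277.95
Total COGS = $4,548.85 + $6,277.95 = $10,826.80
Ending inventory: 120 @ $15.30 + 292 @ $16.50 + 76 @ $13.95 + 338 @ $18.20 = $13,865.80
Check: goods available $24,692.60 = COGS $10,826.80 + ending $13,865.80

COGS = $10,826.80; ending inventory = $13,865.80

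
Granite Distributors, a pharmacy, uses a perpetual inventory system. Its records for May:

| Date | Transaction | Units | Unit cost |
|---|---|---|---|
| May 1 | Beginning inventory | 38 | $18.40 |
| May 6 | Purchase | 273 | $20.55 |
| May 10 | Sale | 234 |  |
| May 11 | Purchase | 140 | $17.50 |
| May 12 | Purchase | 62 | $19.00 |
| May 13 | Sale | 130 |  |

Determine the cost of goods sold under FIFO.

COGS = $7,236.85

May 10, 234 sold [FIFO — oldest first]: 38 @ $18.40 + 196 @ $20.55 = $4,727.00
May 13, 130 sold [FIFO — oldest first]: 77 @ $20.55 + 53 @ $17.50 = $2,509.85
Total COGS = $4,727.00 + $2,509.85 = $7,236.85
Ending inventory: 87 @ $17.50 + 62 @ $19.00 = $2,700.50
Check: goods available $9,937.35 = COGS $7,236.85 + ending $2,700.50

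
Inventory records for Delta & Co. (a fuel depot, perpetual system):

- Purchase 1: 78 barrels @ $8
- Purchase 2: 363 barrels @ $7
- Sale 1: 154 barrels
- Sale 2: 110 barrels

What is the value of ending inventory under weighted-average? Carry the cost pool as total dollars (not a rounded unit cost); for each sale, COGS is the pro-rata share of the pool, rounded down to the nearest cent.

Ending inventory = $1,270.32

After Purchase 1: 78 on hand, pool $624.00 (≈ $8.0000 each)
After Purchase 2: 441 on hand, pool $3,165.00 (≈ $7.1769 each)
Sale 1, sell 154: 154/441 × $3,165.00 → $1,105.23
Sale 2, sell 110: 110/287 × $2,059.77 → $789.45
Total COGS = $1,105.23 + $789.45 = $1,894.68
Ending inventory (cost pool remaining) = $1,270.32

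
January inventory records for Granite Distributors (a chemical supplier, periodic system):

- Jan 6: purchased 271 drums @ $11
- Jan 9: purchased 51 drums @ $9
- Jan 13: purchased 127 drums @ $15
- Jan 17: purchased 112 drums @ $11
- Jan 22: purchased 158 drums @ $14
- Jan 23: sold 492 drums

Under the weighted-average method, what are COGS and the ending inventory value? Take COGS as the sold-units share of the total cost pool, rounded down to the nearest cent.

Jan 23, sell 492: 492/719 × $8,789.00 → $6,014.16
Ending inventory (cost pool remaining) = $2,774.84

COGS = $6,014.16; ending inventory = $2,774.84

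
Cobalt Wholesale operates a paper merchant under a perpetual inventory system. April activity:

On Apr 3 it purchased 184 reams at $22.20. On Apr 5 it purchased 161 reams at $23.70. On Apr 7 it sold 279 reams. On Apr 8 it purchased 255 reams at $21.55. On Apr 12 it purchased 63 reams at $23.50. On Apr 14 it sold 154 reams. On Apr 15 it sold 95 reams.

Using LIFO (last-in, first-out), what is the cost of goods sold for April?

Apr 7, 279 sold [LIFO — newest first]: 161 @ $23.70 + 118 @ $22.20 = $6,435.30
Apr 14, 154 sold [LIFO — newest first]: 63 @ $23.50 + 91 @ $21.55 = $3,441.55
Apr 15, 95 sold [LIFO — newest first]: 95 @ $21.55 = $2,047.25
Total COGS = $6,435.30 + $3,441.55 + $2,047.25 = $11,924.10
Ending inventory: 66 @ $22.20 + 69 @ $21.55 = $2,952.15
Check: goods available $14,876.25 = COGS $11,924.10 + ending $2,952.15

COGS = $11,924.10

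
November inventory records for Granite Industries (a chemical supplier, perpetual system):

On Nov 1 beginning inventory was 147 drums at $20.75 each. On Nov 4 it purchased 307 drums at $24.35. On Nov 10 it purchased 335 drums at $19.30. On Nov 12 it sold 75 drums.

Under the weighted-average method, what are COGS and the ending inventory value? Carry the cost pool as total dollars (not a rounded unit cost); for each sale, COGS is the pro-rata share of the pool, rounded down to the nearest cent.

COGS = $1,615.13; ending inventory = $15,376.07

After Nov 1: 147 on hand, pool $3,050.25 (≈ $20.7500 each)
After Nov 4: 454 on hand, pool $10,525.70 (≈ $23.1844 each)
After Nov 10: 789 on hand, pool $16,991.20 (≈ $21.5351 each)
Nov 12, sell 75: 75/789 × $16,991.20 → $1,615.13
Ending inventory (cost pool remaining) = $15,376.07
Check: goods available $16,991.20 = COGS $1,615.13 + ending $15,376.07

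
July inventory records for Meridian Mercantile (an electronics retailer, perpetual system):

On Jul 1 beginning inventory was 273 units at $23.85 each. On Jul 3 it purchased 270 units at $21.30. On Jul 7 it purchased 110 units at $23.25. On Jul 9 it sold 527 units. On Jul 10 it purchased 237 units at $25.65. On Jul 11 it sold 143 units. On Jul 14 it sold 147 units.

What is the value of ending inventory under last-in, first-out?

Jul 9, 527 sold [LIFO — newest first]: 110 @ $23.25 + 270 @ $21.30 + 147 @ $23.85 = $11,814.45
Jul 11, 143 sold [LIFO — newest first]: 143 @ $25.65 = $3,667.95
Jul 14, 147 sold [LIFO — newest first]: 94 @ $25.65 + 53 @ $23.85 = $3,675.15
Total COGS = $11,814.45 + $3,667.95 + $3,675.15 = $19,157.55
Ending inventory: 73 @ $23.85 = $1,741.05

Ending inventory = $1,741.05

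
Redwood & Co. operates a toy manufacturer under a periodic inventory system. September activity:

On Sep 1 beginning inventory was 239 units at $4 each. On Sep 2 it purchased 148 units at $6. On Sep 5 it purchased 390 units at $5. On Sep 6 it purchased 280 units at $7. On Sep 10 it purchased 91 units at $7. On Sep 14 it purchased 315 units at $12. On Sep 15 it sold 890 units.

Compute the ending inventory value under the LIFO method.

Ending inventory = $2,774

Sep 15, 890 sold [LIFO — newest first]: 315 @ $12 + 91 @ $7 + 280 @ $7 + 204 @ $5 = $7,397
Ending inventory: 239 @ $4 + 148 @ $6 + 186 @ $5 = $2,774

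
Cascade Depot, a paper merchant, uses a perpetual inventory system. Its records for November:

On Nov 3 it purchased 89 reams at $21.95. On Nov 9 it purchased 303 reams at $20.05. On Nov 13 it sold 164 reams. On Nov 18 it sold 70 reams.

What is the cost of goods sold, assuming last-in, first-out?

Nov 13, 164 sold [LIFO — newest first]: 164 @ $20.05 = $3,288.20
Nov 18, 70 sold [LIFO — newest first]: 70 @ $20.05 = $1,403.50
Total COGS = $3,288.20 + $1,403.50 = $4,691.70
Ending inventory: 89 @ $21.95 + 69 @ $20.05 = $3,337.00

COGS = $4,691.70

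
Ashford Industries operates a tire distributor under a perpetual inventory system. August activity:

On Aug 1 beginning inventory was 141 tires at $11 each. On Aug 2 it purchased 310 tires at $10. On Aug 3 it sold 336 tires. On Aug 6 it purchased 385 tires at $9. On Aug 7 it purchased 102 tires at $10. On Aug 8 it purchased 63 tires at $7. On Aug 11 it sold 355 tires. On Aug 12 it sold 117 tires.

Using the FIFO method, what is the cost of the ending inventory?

Aug 3, 336 sold [FIFO — oldest first]: 141 @ $11 + 195 @ $10 = $3,501
Aug 11, 355 sold [FIFO — oldest first]: 115 @ $10 + 240 @ $9 = $3,310
Aug 12, 117 sold [FIFO — oldest first]: 117 @ $9 = $1,053
Total COGS = $3,501 + $3,310 + $1,053 = $7,864
Ending inventory: 28 @ $9 + 102 @ $10 + 63 @ $7 = $1,713
Check: goods available $9,577 = COGS $7,864 + ending $1,713

Ending inventory = $1,713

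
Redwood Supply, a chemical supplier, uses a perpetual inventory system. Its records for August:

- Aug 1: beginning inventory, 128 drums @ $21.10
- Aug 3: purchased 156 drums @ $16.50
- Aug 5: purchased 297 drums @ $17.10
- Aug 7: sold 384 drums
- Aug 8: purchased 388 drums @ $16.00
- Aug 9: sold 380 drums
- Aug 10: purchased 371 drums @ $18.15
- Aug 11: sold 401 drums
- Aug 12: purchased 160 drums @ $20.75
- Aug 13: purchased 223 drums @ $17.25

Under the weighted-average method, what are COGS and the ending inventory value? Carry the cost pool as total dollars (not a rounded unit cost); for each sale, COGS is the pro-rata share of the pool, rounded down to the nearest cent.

COGS = $20,214.63; ending inventory = $10,247.27

After Aug 1: 128 on hand, pool $2,700.80 (≈ $21.1000 each)
After Aug 3: 284 on hand, pool $5,274.80 (≈ $18.5732 each)
After Aug 5: 581 on hand, pool $10,353.50 (≈ $17.8201 each)
Aug 7, sell 384: 384/581 × $10,353.50 → $6,842.93
After Aug 8: 585 on hand, pool $9,718.57 (≈ $16.6129 each)
Aug 9, sell 380: 380/585 × $9,718.57 → $6,312.91
After Aug 10: 576 on hand, pool $10,139.31 (≈ $17.6030 each)
Aug 11, sell 401: 401/576 × $10,139.31 → $7,058.79
After Aug 12: 335 on hand, pool $6,400.52 (≈ $19.1060 each)
After Aug 13: 558 on hand, pool $10,247.27 (≈ $18.3643 each)
Total COGS = $6,842.93 + $6,312.91 + $7,058.79 = $20,214.63
Ending inventory (cost pool remaining) = $10,247.27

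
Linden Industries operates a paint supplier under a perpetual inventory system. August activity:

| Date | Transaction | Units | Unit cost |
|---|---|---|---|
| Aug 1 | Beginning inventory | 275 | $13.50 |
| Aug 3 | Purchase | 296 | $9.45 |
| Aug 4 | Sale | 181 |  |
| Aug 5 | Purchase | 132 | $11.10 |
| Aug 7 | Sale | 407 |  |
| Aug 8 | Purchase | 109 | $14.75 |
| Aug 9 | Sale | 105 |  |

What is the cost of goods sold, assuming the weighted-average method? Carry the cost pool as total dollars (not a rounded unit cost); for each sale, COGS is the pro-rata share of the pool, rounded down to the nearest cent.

After Aug 1: 275 on hand, pool $3,712.50 (≈ $13.5000 each)
After Aug 3: 571 on hand, pool $6,509.70 (≈ $11.4005 each)
Aug 4, sell 181: 181/571 × $6,509.70 → $2,063.49
After Aug 5: 522 on hand, pool $5,911.41 (≈ $11.3245 each)
Aug 7, sell 407: 407/522 × $5,911.41 → $4,609.08
After Aug 8: 224 on hand, pool $2,910.08 (≈ $12.9914 each)
Aug 9, sell 105: 105/224 × $2,910.08 → $1,364.10
Total COGS = $2,063.49 + $4,609.08 + $1,364.10 = $8,036.67
Ending inventory (cost pool remaining) = $1,545.98
Check: goods available $9,582.65 = COGS $8,036.67 + ending $1,545.98

COGS = $8,036.67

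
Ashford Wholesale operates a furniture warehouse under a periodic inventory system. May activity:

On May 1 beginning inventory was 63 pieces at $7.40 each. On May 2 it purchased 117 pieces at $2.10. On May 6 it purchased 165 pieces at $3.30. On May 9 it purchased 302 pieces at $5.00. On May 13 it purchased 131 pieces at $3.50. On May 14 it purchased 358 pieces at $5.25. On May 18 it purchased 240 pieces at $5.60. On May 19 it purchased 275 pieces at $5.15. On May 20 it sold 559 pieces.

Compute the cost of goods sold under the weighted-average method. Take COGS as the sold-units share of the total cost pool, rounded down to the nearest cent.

May 20, sell 559: 559/1651 × $7,864.65 → $2,662.83
Ending inventory (cost pool remaining) = $5,201.82

COGS = $2,662.83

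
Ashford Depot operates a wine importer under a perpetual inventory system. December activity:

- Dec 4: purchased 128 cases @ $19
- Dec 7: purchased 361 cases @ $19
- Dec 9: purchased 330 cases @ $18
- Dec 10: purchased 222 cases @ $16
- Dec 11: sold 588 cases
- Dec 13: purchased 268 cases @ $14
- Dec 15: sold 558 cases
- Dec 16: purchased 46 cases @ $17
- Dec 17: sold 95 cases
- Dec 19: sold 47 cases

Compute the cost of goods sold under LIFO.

COGS = $22,044

Dec 11, 588 sold [LIFO — newest first]: 222 @ $16 + 330 @ $18 + 36 @ $19 = $10,176
Dec 15, 558 sold [LIFO — newest first]: 268 @ $14 + 290 @ $19 = $9,262
Dec 17, 95 sold [LIFO — newest first]: 46 @ $17 + 35 @ $19 + 14 @ $19 = $1,713
Dec 19, 47 sold [LIFO — newest first]: 47 @ $19 = $893
Total COGS = $10,176 + $9,262 + $1,713 + $893 = $22,044
Ending inventory: 67 @ $19 = $1,273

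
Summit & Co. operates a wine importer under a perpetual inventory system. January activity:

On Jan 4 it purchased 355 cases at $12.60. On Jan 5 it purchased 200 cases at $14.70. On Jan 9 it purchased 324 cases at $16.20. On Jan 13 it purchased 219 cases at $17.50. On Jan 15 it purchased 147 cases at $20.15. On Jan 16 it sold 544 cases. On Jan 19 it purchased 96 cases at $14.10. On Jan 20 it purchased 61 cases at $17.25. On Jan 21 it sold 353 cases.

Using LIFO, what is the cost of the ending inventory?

Jan 16, 544 sold [LIFO — newest first]: 147 @ $20.15 + 219 @ $17.50 + 178 @ $16.20 = $9,678.15
Jan 21, 353 sold [LIFO — newest first]: 61 @ $17.25 + 96 @ $14.10 + 146 @ $16.20 + 50 @ $14.70 = $5,506.05
Total COGS = $9,678.15 + $5,506.05 = $15,184.20
Ending inventory: 355 @ $12.60 + 150 @ $14.70 = $6,678.00
Check: goods available $21,862.20 = COGS $15,184.20 + ending $6,678.00

Ending inventory = $6,678.00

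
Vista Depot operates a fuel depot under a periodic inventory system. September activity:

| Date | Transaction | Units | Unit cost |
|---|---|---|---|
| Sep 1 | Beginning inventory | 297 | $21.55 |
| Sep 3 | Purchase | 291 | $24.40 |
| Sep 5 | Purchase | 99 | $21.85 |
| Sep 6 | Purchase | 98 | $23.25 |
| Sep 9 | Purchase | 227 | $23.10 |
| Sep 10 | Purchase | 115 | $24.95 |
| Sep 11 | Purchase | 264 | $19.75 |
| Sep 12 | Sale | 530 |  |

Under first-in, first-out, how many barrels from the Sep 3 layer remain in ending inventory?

Sep 12, 530 sold [FIFO — oldest first]: 297 @ $21.55 + 233 @ $24.40 = $12,085.55
Ending inventory: 58 @ $24.40 + 99 @ $21.85 + 98 @ $23.25 + 227 @ $23.10 + 115 @ $24.95 + 264 @ $19.75 = $19,183.80

58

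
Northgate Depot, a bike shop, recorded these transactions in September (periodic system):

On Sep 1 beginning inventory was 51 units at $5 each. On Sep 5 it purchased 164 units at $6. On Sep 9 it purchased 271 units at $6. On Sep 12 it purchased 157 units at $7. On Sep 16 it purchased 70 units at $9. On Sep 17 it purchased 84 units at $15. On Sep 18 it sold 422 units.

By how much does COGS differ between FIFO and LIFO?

FIFO COGS: 51 @ $5 + 164 @ $6 + 207 @ $6 = $2,481
LIFO COGS: 84 @ $15 + 70 @ $9 + 157 @ $7 + 111 @ $6 = $3,655
Difference = |$2,481 − $3,655| = $1,174

$1,174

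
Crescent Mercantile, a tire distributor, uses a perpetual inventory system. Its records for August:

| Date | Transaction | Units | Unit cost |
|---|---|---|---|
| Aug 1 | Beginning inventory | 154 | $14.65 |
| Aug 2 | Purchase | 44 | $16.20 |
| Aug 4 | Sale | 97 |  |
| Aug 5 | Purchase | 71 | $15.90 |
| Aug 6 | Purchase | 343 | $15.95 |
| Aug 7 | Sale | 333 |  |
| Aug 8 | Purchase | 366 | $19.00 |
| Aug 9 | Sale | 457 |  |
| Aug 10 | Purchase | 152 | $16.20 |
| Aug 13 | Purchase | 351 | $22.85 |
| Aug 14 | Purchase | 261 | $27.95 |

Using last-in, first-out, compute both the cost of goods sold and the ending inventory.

COGS = $15,189.50; ending inventory = $19,110.85

Aug 4, 97 sold [LIFO — newest first]: 44 @ $16.20 + 53 @ $14.65 = $1,489.25
Aug 7, 333 sold [LIFO — newest first]: 333 @ $15.95 = $5,311.35
Aug 9, 457 sold [LIFO — newest first]: 366 @ $19.00 + 10 @ $15.95 + 71 @ $15.90 + 10 @ $14.65 = $8,388.90
Total COGS = $1,489.25 + $5,311.35 + $8,388.90 = $15,189.50
Ending inventory: 91 @ $14.65 + 152 @ $16.20 + 351 @ $22.85 + 261 @ $27.95 = $19,110.85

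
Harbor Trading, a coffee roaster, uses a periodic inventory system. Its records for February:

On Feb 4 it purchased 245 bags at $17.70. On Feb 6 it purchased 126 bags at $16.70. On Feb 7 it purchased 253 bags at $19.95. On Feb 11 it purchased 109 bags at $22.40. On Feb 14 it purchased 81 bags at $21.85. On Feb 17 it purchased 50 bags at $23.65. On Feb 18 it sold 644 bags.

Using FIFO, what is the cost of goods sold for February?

COGS = $11,936.05

Feb 18, 644 sold [FIFO — oldest first]: 245 @ $17.70 + 126 @ $16.70 + 253 @ $19.95 + 20 @ $22.40 = $11,936.05
Ending inventory: 89 @ $22.40 + 81 @ $21.85 + 50 @ $23.65 = $4,945.95
Check: goods available $16,882.00 = COGS $11,936.05 + ending $4,945.95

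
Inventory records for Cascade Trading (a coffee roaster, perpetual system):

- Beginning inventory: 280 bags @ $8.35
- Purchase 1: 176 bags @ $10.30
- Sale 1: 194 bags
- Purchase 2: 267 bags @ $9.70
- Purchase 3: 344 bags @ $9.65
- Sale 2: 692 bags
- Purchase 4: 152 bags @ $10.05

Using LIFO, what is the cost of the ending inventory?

Ending inventory = $3,038.95

Sale 1 (194) [LIFO — newest first]: 176 @ $10.30 + 18 @ $8.35 = $1,963.10
Sale 2 (692) [LIFO — newest first]: 344 @ $9.65 + 267 @ $9.70 + 81 @ $8.35 = $6,585.85
Total COGS = $1,963.10 + $6,585.85 = $8,548.95
Ending inventory: 181 @ $8.35 + 152 @ $10.05 = $3,038.95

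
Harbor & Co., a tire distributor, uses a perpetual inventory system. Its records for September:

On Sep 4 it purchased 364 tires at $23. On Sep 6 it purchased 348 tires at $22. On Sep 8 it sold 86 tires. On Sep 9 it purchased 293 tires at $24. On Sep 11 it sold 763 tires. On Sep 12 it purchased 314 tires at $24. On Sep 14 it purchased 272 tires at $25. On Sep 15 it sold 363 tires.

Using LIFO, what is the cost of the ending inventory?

Sep 8, 86 sold [LIFO — newest first]: 86 @ $22 = $1,892
Sep 11, 763 sold [LIFO — newest first]: 293 @ $24 + 262 @ $22 + 208 @ $23 = $17,580
Sep 15, 363 sold [LIFO — newest first]: 272 @ $25 + 91 @ $24 = $8,984
Total COGS = $1,892 + $17,580 + $8,984 = $28,456
Ending inventory: 156 @ $23 + 223 @ $24 = $8,940

Ending inventory = $8,940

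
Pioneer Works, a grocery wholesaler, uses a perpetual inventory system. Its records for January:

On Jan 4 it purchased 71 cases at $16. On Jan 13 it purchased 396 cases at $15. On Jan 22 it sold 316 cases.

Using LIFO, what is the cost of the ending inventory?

Jan 22, 316 sold [LIFO — newest first]: 316 @ $15 = $4,740
Ending inventory: 71 @ $16 + 80 @ $15 = $2,336

Ending inventory = $2,336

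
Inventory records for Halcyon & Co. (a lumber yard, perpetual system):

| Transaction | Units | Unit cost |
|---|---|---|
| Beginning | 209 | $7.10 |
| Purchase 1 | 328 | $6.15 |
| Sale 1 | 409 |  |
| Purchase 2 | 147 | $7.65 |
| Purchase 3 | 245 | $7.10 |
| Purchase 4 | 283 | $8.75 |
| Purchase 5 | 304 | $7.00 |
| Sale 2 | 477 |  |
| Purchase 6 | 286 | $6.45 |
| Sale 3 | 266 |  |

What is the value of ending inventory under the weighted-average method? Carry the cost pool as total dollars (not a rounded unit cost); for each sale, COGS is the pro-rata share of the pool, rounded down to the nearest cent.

After Beginning: 209 on hand, pool $1,483.90 (≈ $7.1000 each)
After Purchase 1: 537 on hand, pool $3,501.10 (≈ $6.5197 each)
Sale 1, sell 409: 409/537 × $3,501.10 → $2,666.57
After Purchase 2: 275 on hand, pool $1,959.08 (≈ $7.1239 each)
After Purchase 3: 520 on hand, pool $3,698.58 (≈ $7.1127 each)
After Purchase 4: 803 on hand, pool $6,174.83 (≈ $7.6897 each)
After Purchase 5: 1107 on hand, pool $8,302.83 (≈ $7.5003 each)
Sale 2, sell 477: 477/1107 × $8,302.83 → $3,577.64
After Purchase 6: 916 on hand, pool $6,569.89 (≈ $7.1724 each)
Sale 3, sell 266: 266/916 × $6,569.89 → $1,907.85
Total COGS = $2,666.57 + $3,577.64 + $1,907.85 = $8,152.06
Ending inventory (cost pool remaining) = $4,662.04
Check: goods available $12,814.10 = COGS $8,152.06 + ending $4,662.04

Ending inventory = $4,662.04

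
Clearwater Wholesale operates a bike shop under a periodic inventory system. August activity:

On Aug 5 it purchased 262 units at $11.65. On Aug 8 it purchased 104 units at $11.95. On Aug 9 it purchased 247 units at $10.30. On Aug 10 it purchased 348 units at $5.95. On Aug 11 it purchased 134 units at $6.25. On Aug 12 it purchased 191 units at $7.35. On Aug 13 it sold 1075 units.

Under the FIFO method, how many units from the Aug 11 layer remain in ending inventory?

Aug 13, 1075 sold [FIFO — oldest first]: 262 @ $11.65 + 104 @ $11.95 + 247 @ $10.30 + 348 @ $5.95 + 114 @ $6.25 = $9,622.30
Ending inventory: 20 @ $6.25 + 191 @ $7.35 = $1,528.85

20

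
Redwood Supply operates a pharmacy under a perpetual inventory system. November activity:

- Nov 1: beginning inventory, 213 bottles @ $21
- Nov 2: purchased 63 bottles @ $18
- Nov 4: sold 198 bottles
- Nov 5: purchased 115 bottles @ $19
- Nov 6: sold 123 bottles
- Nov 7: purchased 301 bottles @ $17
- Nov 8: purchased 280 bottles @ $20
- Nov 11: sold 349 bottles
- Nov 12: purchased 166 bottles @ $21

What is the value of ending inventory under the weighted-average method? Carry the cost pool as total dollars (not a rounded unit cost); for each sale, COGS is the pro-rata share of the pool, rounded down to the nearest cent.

Ending inventory = $9,091.89

After Nov 1: 213 on hand, pool $4,473.00 (≈ $21.0000 each)
After Nov 2: 276 on hand, pool $5,607.00 (≈ $20.3152 each)
Nov 4, sell 198: 198/276 × $5,607.00 → $4,022.41
After Nov 5: 193 on hand, pool $3,769.59 (≈ $19.5316 each)
Nov 6, sell 123: 123/193 × $3,769.59 → $2,402.38
After Nov 7: 371 on hand, pool $6,484.21 (≈ $17.4777 each)
After Nov 8: 651 on hand, pool $12,084.21 (≈ $18.5625 each)
Nov 11, sell 349: 349/651 × $12,084.21 → $6,478.32
After Nov 12: 468 on hand, pool $9,091.89 (≈ $19.4271 each)
Total COGS = $4,022.41 + $2,402.38 + $6,478.32 = $12,903.11
Ending inventory (cost pool remaining) = $9,091.89
Check: goods available $21,995.00 = COGS $12,903.11 + ending $9,091.89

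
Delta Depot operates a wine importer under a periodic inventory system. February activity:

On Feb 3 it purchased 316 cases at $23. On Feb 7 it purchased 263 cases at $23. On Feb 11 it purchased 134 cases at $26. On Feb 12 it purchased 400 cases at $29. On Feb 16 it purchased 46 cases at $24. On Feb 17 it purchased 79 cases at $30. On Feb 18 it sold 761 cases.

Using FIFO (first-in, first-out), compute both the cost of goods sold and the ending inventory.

COGS = $18,193; ending inventory = $13,682

Feb 18, 761 sold [FIFO — oldest first]: 316 @ $23 + 263 @ $23 + 134 @ $26 + 48 @ $29 = $18,193
Ending inventory: 352 @ $29 + 46 @ $24 + 79 @ $30 = $13,682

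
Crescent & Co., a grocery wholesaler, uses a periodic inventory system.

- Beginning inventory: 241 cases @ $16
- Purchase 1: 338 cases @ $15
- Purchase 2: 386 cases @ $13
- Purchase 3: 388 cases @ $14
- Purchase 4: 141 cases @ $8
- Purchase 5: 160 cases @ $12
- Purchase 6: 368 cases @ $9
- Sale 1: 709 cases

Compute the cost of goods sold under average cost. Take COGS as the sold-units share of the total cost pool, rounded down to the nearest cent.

Sale 1, sell 709: 709/2022 × $25,736.00 → $9,024.14
Ending inventory (cost pool remaining) = $16,711.86

COGS = $9,024.14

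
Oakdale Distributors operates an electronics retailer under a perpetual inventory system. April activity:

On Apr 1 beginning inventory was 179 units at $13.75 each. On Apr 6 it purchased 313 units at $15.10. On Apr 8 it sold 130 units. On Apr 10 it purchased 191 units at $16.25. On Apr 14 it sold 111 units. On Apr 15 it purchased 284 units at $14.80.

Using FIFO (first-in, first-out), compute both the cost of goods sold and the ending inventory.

COGS = $3,397.45; ending inventory = $11,097.05

Apr 8, 130 sold [FIFO — oldest first]: 130 @ $13.75 = $1,787.50
Apr 14, 111 sold [FIFO — oldest first]: 49 @ $13.75 + 62 @ $15.10 = $1,609.95
Total COGS = $1,787.50 + $1,609.95 = $3,397.45
Ending inventory: 251 @ $15.10 + 191 @ $16.25 + 284 @ $14.80 = $11,097.05
Check: goods available $14,494.50 = COGS $3,397.45 + ending $11,097.05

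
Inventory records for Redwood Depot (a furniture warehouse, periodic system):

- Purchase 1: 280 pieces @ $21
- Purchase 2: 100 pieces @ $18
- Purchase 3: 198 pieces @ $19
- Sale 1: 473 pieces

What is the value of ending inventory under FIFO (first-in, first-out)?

Ending inventory = $1,995

Sale 1 (473) [FIFO — oldest first]: 280 @ $21 + 100 @ $18 + 93 @ $19 = $9,447
Ending inventory: 105 @ $19 = $1,995
Check: goods available $11,442 = COGS $9,447 + ending $1,995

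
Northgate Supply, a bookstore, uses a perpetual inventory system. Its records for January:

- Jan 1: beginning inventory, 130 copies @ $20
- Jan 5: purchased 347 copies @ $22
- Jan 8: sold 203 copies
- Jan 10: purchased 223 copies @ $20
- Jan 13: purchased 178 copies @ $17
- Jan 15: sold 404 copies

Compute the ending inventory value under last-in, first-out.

Jan 8, 203 sold [LIFO — newest first]: 203 @ $22 = $4,466
Jan 15, 404 sold [LIFO — newest first]: 178 @ $17 + 223 @ $20 + 3 @ $22 = $7,552
Total COGS = $4,466 + $7,552 = $12,018
Ending inventory: 130 @ $20 + 141 @ $22 = $5,702
Check: goods available $17,720 = COGS $12,018 + ending $5,702

Ending inventory = $5,702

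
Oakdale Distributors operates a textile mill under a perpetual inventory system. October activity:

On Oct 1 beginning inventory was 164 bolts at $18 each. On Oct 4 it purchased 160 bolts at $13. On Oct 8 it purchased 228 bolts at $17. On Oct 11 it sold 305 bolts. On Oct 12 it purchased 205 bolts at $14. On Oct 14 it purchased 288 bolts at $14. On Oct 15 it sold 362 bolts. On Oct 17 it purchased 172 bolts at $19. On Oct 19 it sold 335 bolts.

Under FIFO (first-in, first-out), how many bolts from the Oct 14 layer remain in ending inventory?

Oct 11, 305 sold [FIFO — oldest first]: 164 @ $18 + 141 @ $13 = $4,785
Oct 15, 362 sold [FIFO — oldest first]: 19 @ $13 + 228 @ $17 + 115 @ $14 = $5,733
Oct 19, 335 sold [FIFO — oldest first]: 90 @ $14 + 245 @ $14 = $4,690
Total COGS = $4,785 + $5,733 + $4,690 = $15,208
Ending inventory: 43 @ $14 + 172 @ $19 = $3,870

43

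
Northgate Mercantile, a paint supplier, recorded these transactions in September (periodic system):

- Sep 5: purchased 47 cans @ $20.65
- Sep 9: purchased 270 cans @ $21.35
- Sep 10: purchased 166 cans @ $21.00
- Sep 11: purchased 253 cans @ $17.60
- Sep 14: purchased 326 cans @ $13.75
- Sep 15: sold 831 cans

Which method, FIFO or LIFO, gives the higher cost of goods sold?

FIFO

FIFO COGS: 47 @ $20.65 + 270 @ $21.35 + 166 @ $21.00 + 253 @ $17.60 + 95 @ $13.75 = $15,980.10
LIFO COGS: 326 @ $13.75 + 253 @ $17.60 + 166 @ $21.00 + 86 @ $21.35 = $14,257.40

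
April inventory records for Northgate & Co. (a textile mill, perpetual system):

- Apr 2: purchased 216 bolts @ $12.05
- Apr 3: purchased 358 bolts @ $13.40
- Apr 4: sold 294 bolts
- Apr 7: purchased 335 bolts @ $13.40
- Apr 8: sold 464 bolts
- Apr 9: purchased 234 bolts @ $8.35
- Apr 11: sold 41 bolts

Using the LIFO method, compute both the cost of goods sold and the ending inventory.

Apr 4, 294 sold [LIFO — newest first]: 294 @ $13.40 = $3,939.60
Apr 8, 464 sold [LIFO — newest first]: 335 @ $13.40 + 64 @ $13.40 + 65 @ $12.05 = $6,129.85
Apr 11, 41 sold [LIFO — newest first]: 41 @ $8.35 = $342.35
Total COGS = $3,939.60 + $6,129.85 + $342.35 = $10,411.80
Ending inventory: 151 @ $12.05 + 193 @ $8.35 = $3,431.10
Check: goods available $13,842.90 = COGS $10,411.80 + ending $3,431.10

COGS = $10,411.80; ending inventory = $3,431.10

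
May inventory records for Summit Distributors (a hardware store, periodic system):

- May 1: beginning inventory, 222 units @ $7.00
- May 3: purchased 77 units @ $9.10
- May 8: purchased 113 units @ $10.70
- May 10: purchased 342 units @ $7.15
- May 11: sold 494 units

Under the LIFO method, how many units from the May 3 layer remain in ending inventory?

May 11, 494 sold [LIFO — newest first]: 342 @ $7.15 + 113 @ $10.70 + 39 @ $9.10 = $4,009.30
Ending inventory: 222 @ $7.00 + 38 @ $9.10 = $1,899.80
Check: goods available $5,909.10 = COGS $4,009.30 + ending $1,899.80

38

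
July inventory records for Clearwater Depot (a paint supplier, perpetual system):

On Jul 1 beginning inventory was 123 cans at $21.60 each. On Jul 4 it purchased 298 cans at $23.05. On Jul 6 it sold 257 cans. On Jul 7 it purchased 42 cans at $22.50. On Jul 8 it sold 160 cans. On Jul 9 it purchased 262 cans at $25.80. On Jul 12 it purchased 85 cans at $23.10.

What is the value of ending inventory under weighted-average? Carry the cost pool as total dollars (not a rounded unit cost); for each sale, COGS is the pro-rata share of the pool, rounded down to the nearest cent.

After Jul 1: 123 on hand, pool $2,656.80 (≈ $21.6000 each)
After Jul 4: 421 on hand, pool $9,525.70 (≈ $22.6264 each)
Jul 6, sell 257: 257/421 × $9,525.70 → $5,814.97
After Jul 7: 206 on hand, pool $4,655.73 (≈ $22.6006 each)
Jul 8, sell 160: 160/206 × $4,655.73 → $3,616.10
After Jul 9: 308 on hand, pool $7,799.23 (≈ $25.3222 each)
After Jul 12: 393 on hand, pool $9,762.73 (≈ $24.8416 each)
Total COGS = $5,814.97 + $3,616.10 = $9,431.07
Ending inventory (cost pool remaining) = $9,762.73
Check: goods available $19,193.80 = COGS $9,431.07 + ending $9,762.73

Ending inventory = $9,762.73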